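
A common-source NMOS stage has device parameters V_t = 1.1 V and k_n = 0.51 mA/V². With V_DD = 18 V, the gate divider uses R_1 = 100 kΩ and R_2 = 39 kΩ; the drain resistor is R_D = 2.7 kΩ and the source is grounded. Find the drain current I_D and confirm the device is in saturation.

V_G = V_DD·R_2/(R_1+R_2) = 18×39/139 = 5.05 V. With the source grounded, V_GS = V_G = 5.05 V.
Assume saturation: I_D = (k_n/2)(V_GS − V_t)² = (0.51/2)×(5.05 − 1.1)² = 0.255×3.95² = 3.98 mA.
V_DS = V_DD − I_D·R_D = 18 − 3.98×2.7 = 7.26 V.
Saturation requires V_DS ≥ V_GS − V_t = 3.95 V; 7.26 ≥ 3.95 ✓.

I_D ≈ 4 mA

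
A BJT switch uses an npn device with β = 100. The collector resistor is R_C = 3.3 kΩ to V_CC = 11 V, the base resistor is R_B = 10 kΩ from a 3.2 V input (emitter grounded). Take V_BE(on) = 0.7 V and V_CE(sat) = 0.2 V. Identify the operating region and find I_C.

saturation; I_C ≈ 3.3 mA

Assume active: I_B = (3.2 − 0.7)/10 = 0.25 mA, giving I_C = β·I_B = 25 mA.
But then V_CE = 11 − 25×3.3 = -71.5 V < V_CE(sat) = 0.2 V — impossible in the active region.
So the transistor is saturated. With V_CE = 0.2 V, I_C = (V_CC − 0.2)/R_C = 10.8/3.3 = 3.27 mA.
Check: β·I_B = 25 mA > I_C = 3.27 mA, confirming saturation.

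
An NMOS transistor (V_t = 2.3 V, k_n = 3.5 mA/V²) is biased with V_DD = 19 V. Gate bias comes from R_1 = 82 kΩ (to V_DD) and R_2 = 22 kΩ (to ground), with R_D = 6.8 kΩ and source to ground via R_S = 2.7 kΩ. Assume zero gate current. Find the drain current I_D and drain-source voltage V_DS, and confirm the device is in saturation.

V_G = V_DD·R_2/(R_1+R_2) = 19×22/104 = 4.02 V.
Assume saturation: I_D = (k_n/2)(V_GS − V_t)² with V_GS = V_G − I_D·R_S = 4.02 − 2.7·I_D.
Substituting gives 12.8·I_D² − 17.2·I_D + 5.17 = 0, with roots I_D = 0.449 or 0.903 mA.
The root I_D = 0.903 mA gives V_GS = 1.58 V ≤ V_t, so take I_D = 0.449 mA.
Then V_GS = 2.81 V and V_DS = V_DD − I_D(R_D+R_S) = 19 − 0.449×9.5 = 14.7 V.
Saturation requires V_DS ≥ V_GS − V_t = 0.507 V; 14.7 ≥ 0.507 ✓.

I_D ≈ 0.45 mA, V_DS ≈ 15 V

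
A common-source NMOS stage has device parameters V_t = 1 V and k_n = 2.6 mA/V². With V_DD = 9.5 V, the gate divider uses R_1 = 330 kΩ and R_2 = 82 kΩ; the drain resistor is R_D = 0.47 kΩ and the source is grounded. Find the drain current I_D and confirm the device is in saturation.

I_D ≈ 1 mA

V_G = V_DD·R_2/(R_1+R_2) = 9.5×82/412 = 1.89 V. With the source grounded, V_GS = V_G = 1.89 V.
Assume saturation: I_D = (k_n/2)(V_GS − V_t)² = (2.6/2)×(1.89 − 1)² = 1.3×0.891² = 1.03 mA.
V_DS = V_DD − I_D·R_D = 9.5 − 1.03×0.47 = 9.02 V.
Saturation requires V_DS ≥ V_GS − V_t = 0.891 V; 9.02 ≥ 0.891 ✓.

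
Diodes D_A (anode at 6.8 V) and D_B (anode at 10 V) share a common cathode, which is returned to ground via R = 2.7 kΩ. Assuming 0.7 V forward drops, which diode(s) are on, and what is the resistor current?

Assume both conduct. Then node N would need to be at both 6.8−0.7 = 6.1 V and 10−0.7 = 9.3 V, which is impossible.
Assume only D_B conducts: V_N = 10 − 0.7 = 9.3 V, so I_R = 9.3/2.7 = 3.44 mA.
Check D_A: its anode-to-cathode voltage is 6.8 − 9.3 = -2.5 V < 0.7 V, so it is off. The assumption is consistent.

Only D_B conducts; I_R ≈ 3.4 mA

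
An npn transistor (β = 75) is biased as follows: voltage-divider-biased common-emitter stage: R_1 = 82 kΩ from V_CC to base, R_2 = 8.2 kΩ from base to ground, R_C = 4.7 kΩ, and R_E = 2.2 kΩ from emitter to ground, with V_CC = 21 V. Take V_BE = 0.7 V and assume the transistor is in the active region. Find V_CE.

Thevenize the base divider: V_Th = V_CC·R_2/(R_1+R_2) = 21×8.2/90.2 = 1.91 V, R_Th = R_1‖R_2 = 7.45 kΩ.
Base-emitter loop: V_Th = I_B·R_Th + V_BE + (β+1)I_B·R_E, so I_B = (1.91 − 0.7) / (7.45 + 76×2.2) = 0.00692 mA.
I_C = β·I_B = 75×0.00692 = 0.519 mA, and I_E = (β+1)I_B = 0.526 mA.
V_CE = V_CC − I_C·R_C − I_E·R_E = 21 − 0.519×4.7 − 0.526×2.2 = 17.4 V.
V_CE = 17.4 V > 0.2 V confirms active-region operation.

V_CE ≈ 17 V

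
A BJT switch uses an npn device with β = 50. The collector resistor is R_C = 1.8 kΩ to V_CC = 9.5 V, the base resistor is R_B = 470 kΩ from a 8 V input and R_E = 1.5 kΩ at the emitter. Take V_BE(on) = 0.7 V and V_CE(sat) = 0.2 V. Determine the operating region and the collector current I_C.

active; I_C ≈ 0.67 mA

Assume active. Base-emitter loop: I_B = (V_BB − V_BE)/(R_B + (β+1)R_E) = (8 − 0.7)/(470 + 51×1.5) = 0.0134 mA.
I_C = β·I_B = 50×0.0134 = 0.668 mA.
V_CE = V_CC − I_C·R_C − I_E·R_E = 9.5 − 0.668×1.8 − 0.681×1.5 = 7.28 V > V_CE(sat), so the active-region assumption holds.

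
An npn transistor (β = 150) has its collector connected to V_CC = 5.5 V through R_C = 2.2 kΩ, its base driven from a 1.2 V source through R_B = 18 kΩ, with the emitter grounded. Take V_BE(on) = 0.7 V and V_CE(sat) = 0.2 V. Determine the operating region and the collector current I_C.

saturation; I_C ≈ 2.4 mA

Assume active: I_B = (1.2 − 0.7)/18 = 0.0278 mA, giving I_C = β·I_B = 4.17 mA.
But then V_CE = 5.5 − 4.17×2.2 = -3.67 V < V_CE(sat) = 0.2 V — impossible in the active region.
So the transistor is saturated. With V_CE = 0.2 V, I_C = (V_CC − 0.2)/R_C = 5.3/2.2 = 2.41 mA.
Check: β·I_B = 4.17 mA > I_C = 2.41 mA, confirming saturation.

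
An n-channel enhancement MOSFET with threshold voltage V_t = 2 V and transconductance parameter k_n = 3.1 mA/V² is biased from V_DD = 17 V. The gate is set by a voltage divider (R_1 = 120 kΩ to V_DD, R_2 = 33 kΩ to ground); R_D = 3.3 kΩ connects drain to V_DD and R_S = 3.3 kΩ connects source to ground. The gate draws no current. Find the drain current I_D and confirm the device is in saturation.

I_D ≈ 0.36 mA

V_G = V_DD·R_2/(R_1+R_2) = 17×33/153 = 3.67 V.
Assume saturation: I_D = (k_n/2)(V_GS − V_t)² with V_GS = V_G − I_D·R_S = 3.67 − 3.3·I_D.
Substituting gives 16.9·I_D² − 18·I_D + 4.31 = 0, with roots I_D = 0.359 or 0.71 mA.
The root I_D = 0.71 mA gives V_GS = 1.32 V ≤ V_t, so take I_D = 0.359 mA.
Then V_GS = 2.48 V and V_DS = V_DD − I_D(R_D+R_S) = 17 − 0.359×6.6 = 14.6 V.
Saturation requires V_DS ≥ V_GS − V_t = 0.481 V; 14.6 ≥ 0.481 ✓.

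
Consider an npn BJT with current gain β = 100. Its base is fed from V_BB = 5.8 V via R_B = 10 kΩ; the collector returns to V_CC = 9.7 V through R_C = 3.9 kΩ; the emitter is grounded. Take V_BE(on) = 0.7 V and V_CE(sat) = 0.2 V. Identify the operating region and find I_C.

Assume active: I_B = (5.8 − 0.7)/10 = 0.51 mA, giving I_C = β·I_B = 51 mA.
But then V_CE = 9.7 − 51×3.9 = -189 V < V_CE(sat) = 0.2 V — impossible in the active region.
So the transistor is saturated. With V_CE = 0.2 V, I_C = (V_CC − 0.2)/R_C = 9.5/3.9 = 2.44 mA.
Check: β·I_B = 51 mA > I_C = 2.44 mA, confirming saturation.

saturation; I_C ≈ 2.4 mA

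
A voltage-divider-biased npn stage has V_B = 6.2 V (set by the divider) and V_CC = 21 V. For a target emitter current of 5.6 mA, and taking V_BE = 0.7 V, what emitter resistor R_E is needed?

V_E = V_B − V_BE = 6.2 − 0.7 = 5.5 V.
R_E = V_E / I_E = 5.5 / 5.6 = 0.982 kΩ.

R_E ≈ 0.98 kΩ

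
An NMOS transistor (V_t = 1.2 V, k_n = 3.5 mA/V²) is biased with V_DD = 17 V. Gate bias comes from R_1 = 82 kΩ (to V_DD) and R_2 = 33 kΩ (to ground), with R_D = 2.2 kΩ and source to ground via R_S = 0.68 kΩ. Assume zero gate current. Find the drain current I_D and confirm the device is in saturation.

V_G = V_DD·R_2/(R_1+R_2) = 17×33/115 = 4.88 V.
Assume saturation: I_D = (k_n/2)(V_GS − V_t)² with V_GS = V_G − I_D·R_S = 4.88 − 0.68·I_D.
Substituting gives 0.809·I_D² − 9.75·I_D + 23.7 = 0, with roots I_D = 3.37 or 8.69 mA.
The root I_D = 8.69 mA gives V_GS = -1.03 V ≤ V_t, so take I_D = 3.37 mA.
Then V_GS = 2.59 V and V_DS = V_DD − I_D(R_D+R_S) = 17 − 3.37×2.88 = 7.3 V.
Saturation requires V_DS ≥ V_GS − V_t = 1.39 V; 7.3 ≥ 1.39 ✓.

I_D ≈ 3.4 mA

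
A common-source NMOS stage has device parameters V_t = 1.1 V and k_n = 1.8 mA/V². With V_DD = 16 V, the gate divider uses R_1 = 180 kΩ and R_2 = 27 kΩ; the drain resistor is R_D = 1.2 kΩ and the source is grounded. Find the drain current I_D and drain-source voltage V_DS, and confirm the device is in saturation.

I_D ≈ 0.88 mA, V_DS ≈ 15 V

V_G = V_DD·R_2/(R_1+R_2) = 16×27/207 = 2.09 V. With the source grounded, V_GS = V_G = 2.09 V.
Assume saturation: I_D = (k_n/2)(V_GS − V_t)² = (1.8/2)×(2.09 − 1.1)² = 0.9×0.987² = 0.877 mA.
V_DS = V_DD − I_D·R_D = 16 − 0.877×1.2 = 14.9 V.
Saturation requires V_DS ≥ V_GS − V_t = 0.987 V; 14.9 ≥ 0.987 ✓.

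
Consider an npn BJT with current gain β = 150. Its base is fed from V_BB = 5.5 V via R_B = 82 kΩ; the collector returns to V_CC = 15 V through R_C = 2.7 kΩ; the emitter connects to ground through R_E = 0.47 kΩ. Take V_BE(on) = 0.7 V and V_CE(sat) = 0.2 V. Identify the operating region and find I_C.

Assume active: I_B = (5.5 − 0.7)/(82 + 151×0.47) = 0.0314 mA, I_C = β·I_B = 4.71 mA.
Then V_CE = 15 − 4.71×2.7 − 4.74×0.47 = 0.0647 V < 0.2 V — the active assumption fails.
Re-solve with V_CE = 0.2 V. KCL at the emitter: V_E/R_E = (V_BB−0.7−V_E)/R_B + (V_CC−0.2−V_E)/R_C, giving V_E = 2.21 V.
I_C = (V_CC − 0.2 − V_E)/R_C = (14.8 − 2.21)/2.7 = 4.66 mA.
Check: I_B = (4.8 − 2.21)/82 = 0.0316 mA, and β·I_B = 4.74 mA > I_C, confirming saturation.

saturation; I_C ≈ 4.7 mA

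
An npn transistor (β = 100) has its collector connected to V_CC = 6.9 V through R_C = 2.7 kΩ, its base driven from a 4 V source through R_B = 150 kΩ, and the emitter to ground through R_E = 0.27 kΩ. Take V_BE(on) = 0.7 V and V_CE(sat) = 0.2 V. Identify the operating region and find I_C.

active; I_C ≈ 1.9 mA

Assume active. Base-emitter loop: I_B = (V_BB − V_BE)/(R_B + (β+1)R_E) = (4 − 0.7)/(150 + 101×0.27) = 0.0186 mA.
I_C = β·I_B = 100×0.0186 = 1.86 mA.
V_CE = V_CC − I_C·R_C − I_E·R_E = 6.9 − 1.86×2.7 − 1.88×0.27 = 1.37 V > V_CE(sat), so the active-region assumption holds.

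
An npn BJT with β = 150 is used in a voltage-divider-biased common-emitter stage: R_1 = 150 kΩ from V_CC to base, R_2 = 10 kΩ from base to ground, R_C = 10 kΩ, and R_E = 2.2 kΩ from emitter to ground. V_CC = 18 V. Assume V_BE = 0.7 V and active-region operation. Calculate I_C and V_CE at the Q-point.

I_C ≈ 0.19 mA, V_CE ≈ 16 V

Thevenize the base divider: V_Th = V_CC·R_2/(R_1+R_2) = 18×10/160 = 1.12 V, R_Th = R_1‖R_2 = 9.38 kΩ.
Base-emitter loop: V_Th = I_B·R_Th + V_BE + (β+1)I_B·R_E, so I_B = (1.12 − 0.7) / (9.38 + 151×2.2) = 0.00124 mA.
I_C = β·I_B = 150×0.00124 = 0.187 mA, and I_E = (β+1)I_B = 0.188 mA.
V_CE = V_CC − I_C·R_C − I_E·R_E = 18 − 0.187×10 − 0.188×2.2 = 15.7 V.
V_CE = 15.7 V > 0.2 V confirms active-region operation.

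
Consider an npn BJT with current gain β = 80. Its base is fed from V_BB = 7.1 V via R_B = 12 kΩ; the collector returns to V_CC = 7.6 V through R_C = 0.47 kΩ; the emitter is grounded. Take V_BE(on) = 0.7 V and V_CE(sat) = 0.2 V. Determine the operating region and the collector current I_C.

saturation; I_C ≈ 16 mA

Assume active: I_B = (7.1 − 0.7)/12 = 0.533 mA, giving I_C = β·I_B = 42.7 mA.
But then V_CE = 7.6 − 42.7×0.47 = -12.5 V < V_CE(sat) = 0.2 V — impossible in the active region.
So the transistor is saturated. With V_CE = 0.2 V, I_C = (V_CC − 0.2)/R_C = 7.4/0.47 = 15.7 mA.
Check: β·I_B = 42.7 mA > I_C = 15.7 mA, confirming saturation.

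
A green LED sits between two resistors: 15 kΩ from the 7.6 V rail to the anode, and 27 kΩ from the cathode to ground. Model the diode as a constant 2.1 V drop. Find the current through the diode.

I ≈ 0.13 mA

The two resistors are in series with the diode, so KVL gives 7.6 = I·15 + 2.1 + I·27.
I = (7.6 − 2.1) / (15 + 27) kΩ = 5.5 / 42 = 0.131 mA.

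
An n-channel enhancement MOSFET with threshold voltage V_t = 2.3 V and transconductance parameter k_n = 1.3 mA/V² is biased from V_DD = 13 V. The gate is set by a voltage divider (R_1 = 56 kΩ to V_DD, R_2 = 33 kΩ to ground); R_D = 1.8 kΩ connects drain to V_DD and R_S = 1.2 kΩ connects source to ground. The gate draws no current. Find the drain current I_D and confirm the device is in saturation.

I_D ≈ 1 mA

V_G = V_DD·R_2/(R_1+R_2) = 13×33/89 = 4.82 V.
Assume saturation: I_D = (k_n/2)(V_GS − V_t)² with V_GS = V_G − I_D·R_S = 4.82 − 1.2·I_D.
Substituting gives 0.936·I_D² − 4.93·I_D + 4.13 = 0, with roots I_D = 1.04 or 4.22 mA.
The root I_D = 4.22 mA gives V_GS = -0.249 V ≤ V_t, so take I_D = 1.04 mA.
Then V_GS = 3.57 V and V_DS = V_DD − I_D(R_D+R_S) = 13 − 1.04×3 = 9.87 V.
Saturation requires V_DS ≥ V_GS − V_t = 1.27 V; 9.87 ≥ 1.27 ✓.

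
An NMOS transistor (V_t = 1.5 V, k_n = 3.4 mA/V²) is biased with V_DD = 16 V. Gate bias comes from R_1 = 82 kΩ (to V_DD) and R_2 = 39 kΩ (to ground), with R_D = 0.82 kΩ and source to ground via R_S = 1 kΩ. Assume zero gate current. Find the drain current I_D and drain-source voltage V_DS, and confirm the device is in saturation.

I_D ≈ 2.5 mA, V_DS ≈ 12 V

V_G = V_DD·R_2/(R_1+R_2) = 16×39/121 = 5.16 V.
Assume saturation: I_D = (k_n/2)(V_GS − V_t)² with V_GS = V_G − I_D·R_S = 5.16 − 1·I_D.
Substituting gives 1.7·I_D² − 13.4·I_D + 22.7 = 0, with roots I_D = 2.46 or 5.45 mA.
The root I_D = 5.45 mA gives V_GS = -0.29 V ≤ V_t, so take I_D = 2.46 mA.
Then V_GS = 2.7 V and V_DS = V_DD − I_D(R_D+R_S) = 16 − 2.46×1.82 = 11.5 V.
Saturation requires V_DS ≥ V_GS − V_t = 1.2 V; 11.5 ≥ 1.2 ✓.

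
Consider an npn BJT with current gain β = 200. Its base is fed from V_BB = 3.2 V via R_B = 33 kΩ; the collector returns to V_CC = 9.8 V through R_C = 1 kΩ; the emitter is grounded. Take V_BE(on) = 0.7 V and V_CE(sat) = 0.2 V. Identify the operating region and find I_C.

saturation; I_C ≈ 9.6 mA

Assume active: I_B = (3.2 − 0.7)/33 = 0.0758 mA, giving I_C = β·I_B = 15.2 mA.
But then V_CE = 9.8 − 15.2×1 = -5.35 V < V_CE(sat) = 0.2 V — impossible in the active region.
So the transistor is saturated. With V_CE = 0.2 V, I_C = (V_CC − 0.2)/R_C = 9.6/1 = 9.6 mA.
Check: β·I_B = 15.2 mA > I_C = 9.6 mA, confirming saturation.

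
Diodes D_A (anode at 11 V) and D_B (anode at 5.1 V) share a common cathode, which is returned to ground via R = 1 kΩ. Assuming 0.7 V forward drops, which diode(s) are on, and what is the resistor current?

Assume both conduct. Then node N would need to be at both 11−0.7 = 10.3 V and 5.1−0.7 = 4.4 V, which is impossible.
Assume only D_A conducts: V_N = 11 − 0.7 = 10.3 V, so I_R = 10.3/1 = 10.3 mA.
Check D_B: its anode-to-cathode voltage is 5.1 − 10.3 = -5.2 V < 0.7 V, so it is off. The assumption is consistent.

Only D_A conducts; I_R ≈ 10 mA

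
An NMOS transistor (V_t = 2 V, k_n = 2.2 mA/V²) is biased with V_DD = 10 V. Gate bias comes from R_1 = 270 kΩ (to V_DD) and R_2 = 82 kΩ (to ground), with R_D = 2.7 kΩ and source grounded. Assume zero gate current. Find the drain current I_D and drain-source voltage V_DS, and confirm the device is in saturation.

I_D ≈ 0.12 mA, V_DS ≈ 9.7 V

V_G = V_DD·R_2/(R_1+R_2) = 10×82/352 = 2.33 V. With the source grounded, V_GS = V_G = 2.33 V.
Assume saturation: I_D = (k_n/2)(V_GS − V_t)² = (2.2/2)×(2.33 − 2)² = 1.1×0.33² = 0.119 mA.
V_DS = V_DD − I_D·R_D = 10 − 0.119×2.7 = 9.68 V.
Saturation requires V_DS ≥ V_GS − V_t = 0.33 V; 9.68 ≥ 0.33 ✓.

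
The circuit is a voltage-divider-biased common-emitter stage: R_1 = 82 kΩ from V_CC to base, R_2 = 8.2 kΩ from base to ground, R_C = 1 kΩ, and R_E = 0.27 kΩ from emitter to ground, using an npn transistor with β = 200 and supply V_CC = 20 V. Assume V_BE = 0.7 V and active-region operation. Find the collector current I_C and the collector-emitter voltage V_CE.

I_C ≈ 3.6 mA, V_CE ≈ 15 V

Thevenize the base divider: V_Th = V_CC·R_2/(R_1+R_2) = 20×8.2/90.2 = 1.82 V, R_Th = R_1‖R_2 = 7.45 kΩ.
Base-emitter loop: V_Th = I_B·R_Th + V_BE + (β+1)I_B·R_E, so I_B = (1.82 − 0.7) / (7.45 + 201×0.27) = 0.0181 mA.
I_C = β·I_B = 200×0.0181 = 3.62 mA, and I_E = (β+1)I_B = 3.64 mA.
V_CE = V_CC − I_C·R_C − I_E·R_E = 20 − 3.62×1 − 3.64×0.27 = 15.4 V.
V_CE = 15.4 V > 0.2 V confirms active-region operation.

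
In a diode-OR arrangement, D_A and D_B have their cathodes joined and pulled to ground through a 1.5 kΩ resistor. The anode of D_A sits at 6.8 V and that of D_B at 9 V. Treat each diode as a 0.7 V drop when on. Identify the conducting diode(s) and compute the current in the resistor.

Only D_B conducts; I_R ≈ 5.5 mA

Assume both conduct. Then node N would need to be at both 6.8−0.7 = 6.1 V and 9−0.7 = 8.3 V, which is impossible.
Assume only D_B conducts: V_N = 9 − 0.7 = 8.3 V, so I_R = 8.3/1.5 = 5.53 mA.
Check D_A: its anode-to-cathode voltage is 6.8 − 8.3 = -1.5 V < 0.7 V, so it is off. The assumption is consistent.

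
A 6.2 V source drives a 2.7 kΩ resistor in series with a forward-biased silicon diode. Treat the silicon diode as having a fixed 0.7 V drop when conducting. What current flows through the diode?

KVL around the loop: 6.2 = V_D + I·R = 0.7 + I × 2.7 kΩ.
So I = (6.2 − 0.7) / 2.7 kΩ = 5.5 / 2.7 = 2.04 mA.

I ≈ 2 mA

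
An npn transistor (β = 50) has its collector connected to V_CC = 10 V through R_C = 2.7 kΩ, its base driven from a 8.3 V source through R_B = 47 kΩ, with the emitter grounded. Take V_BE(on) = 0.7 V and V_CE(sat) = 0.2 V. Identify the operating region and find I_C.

Assume active: I_B = (8.3 − 0.7)/47 = 0.162 mA, giving I_C = β·I_B = 8.09 mA.
But then V_CE = 10 − 8.09×2.7 = -11.8 V < V_CE(sat) = 0.2 V — impossible in the active region.
So the transistor is saturated. With V_CE = 0.2 V, I_C = (V_CC − 0.2)/R_C = 9.8/2.7 = 3.63 mA.
Check: β·I_B = 8.09 mA > I_C = 3.63 mA, confirming saturation.

saturation; I_C ≈ 3.6 mA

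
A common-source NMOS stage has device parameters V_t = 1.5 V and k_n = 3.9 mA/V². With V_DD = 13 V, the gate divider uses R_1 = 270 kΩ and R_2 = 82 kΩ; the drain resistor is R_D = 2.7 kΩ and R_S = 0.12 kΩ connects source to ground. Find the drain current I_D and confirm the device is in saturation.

V_G = V_DD·R_2/(R_1+R_2) = 13×82/352 = 3.03 V.
Assume saturation: I_D = (k_n/2)(V_GS − V_t)² with V_GS = V_G − I_D·R_S = 3.03 − 0.12·I_D.
Substituting gives 0.0281·I_D² − 1.72·I_D + 4.56 = 0, with roots I_D = 2.78 or 58.3 mA.
The root I_D = 58.3 mA gives V_GS = -3.97 V ≤ V_t, so take I_D = 2.78 mA.
Then V_GS = 2.69 V and V_DS = V_DD − I_D(R_D+R_S) = 13 − 2.78×2.82 = 5.15 V.
Saturation requires V_DS ≥ V_GS − V_t = 1.19 V; 5.15 ≥ 1.19 ✓.

I_D ≈ 2.8 mA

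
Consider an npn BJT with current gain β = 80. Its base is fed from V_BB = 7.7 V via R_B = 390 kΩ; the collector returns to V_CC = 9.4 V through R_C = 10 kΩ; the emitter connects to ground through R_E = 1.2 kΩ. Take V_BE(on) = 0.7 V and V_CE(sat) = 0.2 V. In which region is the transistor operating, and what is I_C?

Assume active: I_B = (7.7 − 0.7)/(390 + 81×1.2) = 0.0144 mA, I_C = β·I_B = 1.15 mA.
Then V_CE = 9.4 − 1.15×10 − 1.16×1.2 = -3.49 V < 0.2 V — the active assumption fails.
Re-solve with V_CE = 0.2 V. KCL at the emitter: V_E/R_E = (V_BB−0.7−V_E)/R_B + (V_CC−0.2−V_E)/R_C, giving V_E = 1 V.
I_C = (V_CC − 0.2 − V_E)/R_C = (9.2 − 1)/10 = 0.82 mA.
Check: I_B = (7 − 1)/390 = 0.0154 mA, and β·I_B = 1.23 mA > I_C, confirming saturation.

saturation; I_C ≈ 0.82 mA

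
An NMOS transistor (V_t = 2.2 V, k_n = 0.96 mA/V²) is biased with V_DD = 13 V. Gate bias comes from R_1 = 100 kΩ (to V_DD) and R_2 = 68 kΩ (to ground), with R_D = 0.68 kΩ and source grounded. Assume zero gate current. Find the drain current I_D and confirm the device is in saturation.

I_D ≈ 4.5 mA

V_G = V_DD·R_2/(R_1+R_2) = 13×68/168 = 5.26 V. With the source grounded, V_GS = V_G = 5.26 V.
Assume saturation: I_D = (k_n/2)(V_GS − V_t)² = (0.96/2)×(5.26 − 2.2)² = 0.48×3.06² = 4.5 mA.
V_DS = V_DD − I_D·R_D = 13 − 4.5×0.68 = 9.94 V.
Saturation requires V_DS ≥ V_GS − V_t = 3.06 V; 9.94 ≥ 3.06 ✓.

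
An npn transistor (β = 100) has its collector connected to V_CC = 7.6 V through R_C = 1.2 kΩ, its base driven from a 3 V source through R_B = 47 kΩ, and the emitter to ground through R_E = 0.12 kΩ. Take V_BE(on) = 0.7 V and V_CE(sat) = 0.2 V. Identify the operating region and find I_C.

Assume active. Base-emitter loop: I_B = (V_BB − V_BE)/(R_B + (β+1)R_E) = (3 − 0.7)/(47 + 101×0.12) = 0.0389 mA.
I_C = β·I_B = 100×0.0389 = 3.89 mA.
V_CE = V_CC − I_C·R_C − I_E·R_E = 7.6 − 3.89×1.2 − 3.93×0.12 = 2.46 V > V_CE(sat), so the active-region assumption holds.

active; I_C ≈ 3.9 mA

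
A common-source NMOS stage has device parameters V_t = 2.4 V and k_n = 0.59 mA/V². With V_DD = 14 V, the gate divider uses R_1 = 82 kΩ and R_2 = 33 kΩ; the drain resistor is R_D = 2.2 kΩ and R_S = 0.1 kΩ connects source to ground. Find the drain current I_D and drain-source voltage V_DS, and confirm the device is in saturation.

V_G = V_DD·R_2/(R_1+R_2) = 14×33/115 = 4.02 V.
Assume saturation: I_D = (k_n/2)(V_GS − V_t)² with V_GS = V_G − I_D·R_S = 4.02 − 0.1·I_D.
Substituting gives 0.00295·I_D² − 1.1·I_D + 0.772 = 0, with roots I_D = 0.706 or 371 mA.
The root I_D = 371 mA gives V_GS = -33 V ≤ V_t, so take I_D = 0.706 mA.
Then V_GS = 3.95 V and V_DS = V_DD − I_D(R_D+R_S) = 14 − 0.706×2.3 = 12.4 V.
Saturation requires V_DS ≥ V_GS − V_t = 1.55 V; 12.4 ≥ 1.55 ✓.

I_D ≈ 0.71 mA, V_DS ≈ 12 V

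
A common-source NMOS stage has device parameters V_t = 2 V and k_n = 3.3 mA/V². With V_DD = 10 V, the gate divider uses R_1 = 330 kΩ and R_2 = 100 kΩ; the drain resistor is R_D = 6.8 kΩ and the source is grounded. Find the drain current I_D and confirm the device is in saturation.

I_D ≈ 0.17 mA

V_G = V_DD·R_2/(R_1+R_2) = 10×100/430 = 2.33 V. With the source grounded, V_GS = V_G = 2.33 V.
Assume saturation: I_D = (k_n/2)(V_GS − V_t)² = (3.3/2)×(2.33 − 2)² = 1.65×0.326² = 0.175 mA.
V_DS = V_DD − I_D·R_D = 10 − 0.175×6.8 = 8.81 V.
Saturation requires V_DS ≥ V_GS − V_t = 0.326 V; 8.81 ≥ 0.326 ✓.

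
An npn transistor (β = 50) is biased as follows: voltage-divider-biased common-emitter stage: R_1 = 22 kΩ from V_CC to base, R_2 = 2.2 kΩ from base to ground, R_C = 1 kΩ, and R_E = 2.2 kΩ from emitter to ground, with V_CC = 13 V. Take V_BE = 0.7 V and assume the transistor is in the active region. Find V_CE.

V_CE ≈ 12 V

Thevenize the base divider: V_Th = V_CC·R_2/(R_1+R_2) = 13×2.2/24.2 = 1.18 V, R_Th = R_1‖R_2 = 2 kΩ.
Base-emitter loop: V_Th = I_B·R_Th + V_BE + (β+1)I_B·R_E, so I_B = (1.18 − 0.7) / (2 + 51×2.2) = 0.00422 mA.
I_C = β·I_B = 50×0.00422 = 0.211 mA, and I_E = (β+1)I_B = 0.215 mA.
V_CE = V_CC − I_C·R_C − I_E·R_E = 13 − 0.211×1 − 0.215×2.2 = 12.3 V.
V_CE = 12.3 V > 0.2 V confirms active-region operation.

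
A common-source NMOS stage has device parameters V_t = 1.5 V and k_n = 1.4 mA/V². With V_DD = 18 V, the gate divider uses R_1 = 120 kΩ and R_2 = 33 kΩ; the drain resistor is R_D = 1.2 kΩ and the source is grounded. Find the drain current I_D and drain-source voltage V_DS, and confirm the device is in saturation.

V_G = V_DD·R_2/(R_1+R_2) = 18×33/153 = 3.88 V. With the source grounded, V_GS = V_G = 3.88 V.
Assume saturation: I_D = (k_n/2)(V_GS − V_t)² = (1.4/2)×(3.88 − 1.5)² = 0.7×2.38² = 3.97 mA.
V_DS = V_DD − I_D·R_D = 18 − 3.97×1.2 = 13.2 V.
Saturation requires V_DS ≥ V_GS − V_t = 2.38 V; 13.2 ≥ 2.38 ✓.

I_D ≈ 4 mA, V_DS ≈ 13 V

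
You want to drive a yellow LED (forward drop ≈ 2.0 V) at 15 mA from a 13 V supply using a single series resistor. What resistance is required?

The resistor drops V_S − V_D = 13 − 2.0 = 11 V at 15 mA.
R = 11 V / 15 mA = 0.733 kΩ.

R ≈ 0.73 kΩ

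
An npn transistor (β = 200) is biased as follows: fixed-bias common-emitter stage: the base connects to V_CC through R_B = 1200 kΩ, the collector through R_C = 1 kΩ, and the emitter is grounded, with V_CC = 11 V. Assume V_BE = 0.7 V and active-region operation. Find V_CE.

V_CE ≈ 9.3 V

Base loop: V_CC = I_B·R_B + V_BE, so I_B = (11 − 0.7)/1200 kΩ = 0.00858 mA.
In the active region I_C = β·I_B = 200 × 0.00858 = 1.72 mA.
Collector loop: V_CE = V_CC − I_C·R_C = 11 − 1.72×1 = 9.28 V.
Since V_CE = 9.28 V > V_CE(sat) ≈ 0.2 V, the transistor is in the active region as assumed.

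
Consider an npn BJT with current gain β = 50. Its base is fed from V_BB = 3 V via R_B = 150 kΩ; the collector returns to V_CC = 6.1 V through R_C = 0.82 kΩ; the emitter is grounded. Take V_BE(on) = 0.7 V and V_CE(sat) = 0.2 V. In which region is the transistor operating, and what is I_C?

Assume active. Base-emitter loop: I_B = (V_BB − V_BE)/R_B = (3 − 0.7)/150 = 0.0153 mA.
I_C = β·I_B = 50×0.0153 = 0.767 mA.
V_CE = V_CC − I_C·R_C = 6.1 − 0.767×0.82 = 5.47 V > V_CE(sat), so the active-region assumption holds.

active; I_C ≈ 0.77 mA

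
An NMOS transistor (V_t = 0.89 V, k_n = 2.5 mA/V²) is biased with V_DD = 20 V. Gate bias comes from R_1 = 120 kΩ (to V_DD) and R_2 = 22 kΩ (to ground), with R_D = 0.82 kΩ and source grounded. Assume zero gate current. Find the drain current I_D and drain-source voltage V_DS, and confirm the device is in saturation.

V_G = V_DD·R_2/(R_1+R_2) = 20×22/142 = 3.1 V. With the source grounded, V_GS = V_G = 3.1 V.
Assume saturation: I_D = (k_n/2)(V_GS − V_t)² = (2.5/2)×(3.1 − 0.89)² = 1.25×2.21² = 6.1 mA.
V_DS = V_DD − I_D·R_D = 20 − 6.1×0.82 = 15 V.
Saturation requires V_DS ≥ V_GS − V_t = 2.21 V; 15 ≥ 2.21 ✓.

I_D ≈ 6.1 mA, V_DS ≈ 15 V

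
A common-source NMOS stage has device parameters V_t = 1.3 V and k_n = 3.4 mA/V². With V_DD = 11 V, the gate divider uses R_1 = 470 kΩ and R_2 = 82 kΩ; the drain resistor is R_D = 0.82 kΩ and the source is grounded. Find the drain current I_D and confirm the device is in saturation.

V_G = V_DD·R_2/(R_1+R_2) = 11×82/552 = 1.63 V. With the source grounded, V_GS = V_G = 1.63 V.
Assume saturation: I_D = (k_n/2)(V_GS − V_t)² = (3.4/2)×(1.63 − 1.3)² = 1.7×0.334² = 0.19 mA.
V_DS = V_DD − I_D·R_D = 11 − 0.19×0.82 = 10.8 V.
Saturation requires V_DS ≥ V_GS − V_t = 0.334 V; 10.8 ≥ 0.334 ✓.

I_D ≈ 0.19 mA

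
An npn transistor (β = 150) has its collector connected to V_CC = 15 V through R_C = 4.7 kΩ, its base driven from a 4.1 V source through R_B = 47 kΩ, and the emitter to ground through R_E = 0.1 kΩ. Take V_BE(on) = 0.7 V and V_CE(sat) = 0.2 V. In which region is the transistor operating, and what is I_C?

saturation; I_C ≈ 3.1 mA

Assume active: I_B = (4.1 − 0.7)/(47 + 151×0.1) = 0.0548 mA, I_C = β·I_B = 8.21 mA.
Then V_CE = 15 − 8.21×4.7 − 8.27×0.1 = -24.4 V < 0.2 V — the active assumption fails.
Re-solve with V_CE = 0.2 V. KCL at the emitter: V_E/R_E = (V_BB−0.7−V_E)/R_B + (V_CC−0.2−V_E)/R_C, giving V_E = 0.315 V.
I_C = (V_CC − 0.2 − V_E)/R_C = (14.8 − 0.315)/4.7 = 3.08 mA.
Check: I_B = (3.4 − 0.315)/47 = 0.0656 mA, and β·I_B = 9.85 mA > I_C, confirming saturation.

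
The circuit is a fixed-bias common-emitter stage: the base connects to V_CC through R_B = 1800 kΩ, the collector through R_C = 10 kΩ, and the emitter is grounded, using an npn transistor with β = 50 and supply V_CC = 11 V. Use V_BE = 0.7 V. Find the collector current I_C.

Base loop: V_CC = I_B·R_B + V_BE, so I_B = (11 − 0.7)/1800 kΩ = 0.00572 mA.
In the active region I_C = β·I_B = 50 × 0.00572 = 0.286 mA.
Collector loop: V_CE = V_CC − I_C·R_C = 11 − 0.286×10 = 8.14 V.
Since V_CE = 8.14 V > V_CE(sat) ≈ 0.2 V, the transistor is in the active region as assumed.

I_C ≈ 0.29 mA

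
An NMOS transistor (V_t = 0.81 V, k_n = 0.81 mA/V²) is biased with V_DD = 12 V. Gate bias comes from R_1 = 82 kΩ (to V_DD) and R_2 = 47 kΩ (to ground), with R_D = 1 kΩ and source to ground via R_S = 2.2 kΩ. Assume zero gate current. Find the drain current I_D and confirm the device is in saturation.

I_D ≈ 0.93 mA

V_G = V_DD·R_2/(R_1+R_2) = 12×47/129 = 4.37 V.
Assume saturation: I_D = (k_n/2)(V_GS − V_t)² with V_GS = V_G − I_D·R_S = 4.37 − 2.2·I_D.
Substituting gives 1.96·I_D² − 7.35·I_D + 5.14 = 0, with roots I_D = 0.93 or 2.82 mA.
The root I_D = 2.82 mA gives V_GS = -1.83 V ≤ V_t, so take I_D = 0.93 mA.
Then V_GS = 2.33 V and V_DS = V_DD − I_D(R_D+R_S) = 12 − 0.93×3.2 = 9.02 V.
Saturation requires V_DS ≥ V_GS − V_t = 1.52 V; 9.02 ≥ 1.52 ✓.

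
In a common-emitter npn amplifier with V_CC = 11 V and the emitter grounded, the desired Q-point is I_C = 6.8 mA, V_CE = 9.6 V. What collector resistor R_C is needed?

R_C ≈ 0.21 kΩ

Collector loop: V_CC = I_C·R_C + V_CE.
R_C = (V_CC − V_CE)/I_C = (11 − 9.6)/6.8 = 0.206 kΩ.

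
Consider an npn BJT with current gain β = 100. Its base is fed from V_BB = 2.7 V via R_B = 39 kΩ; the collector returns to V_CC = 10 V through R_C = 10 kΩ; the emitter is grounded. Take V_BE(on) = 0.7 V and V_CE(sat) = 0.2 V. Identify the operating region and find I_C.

Assume active: I_B = (2.7 − 0.7)/39 = 0.0513 mA, giving I_C = β·I_B = 5.13 mA.
But then V_CE = 10 − 5.13×10 = -41.3 V < V_CE(sat) = 0.2 V — impossible in the active region.
So the transistor is saturated. With V_CE = 0.2 V, I_C = (V_CC − 0.2)/R_C = 9.8/10 = 0.98 mA.
Check: β·I_B = 5.13 mA > I_C = 0.98 mA, confirming saturation.

saturation; I_C ≈ 0.98 mA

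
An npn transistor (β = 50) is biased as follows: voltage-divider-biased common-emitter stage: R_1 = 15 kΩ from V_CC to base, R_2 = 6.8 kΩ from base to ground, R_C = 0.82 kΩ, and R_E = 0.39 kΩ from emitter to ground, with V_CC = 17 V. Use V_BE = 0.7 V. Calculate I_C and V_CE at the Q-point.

I_C ≈ 9.4 mA, V_CE ≈ 5.6 V

Thevenize the base divider: V_Th = V_CC·R_2/(R_1+R_2) = 17×6.8/21.8 = 5.3 V, R_Th = R_1‖R_2 = 4.68 kΩ.
Base-emitter loop: V_Th = I_B·R_Th + V_BE + (β+1)I_B·R_E, so I_B = (5.3 − 0.7) / (4.68 + 51×0.39) = 0.187 mA.
I_C = β·I_B = 50×0.187 = 9.37 mA, and I_E = (β+1)I_B = 9.55 mA.
V_CE = V_CC − I_C·R_C − I_E·R_E = 17 − 9.37×0.82 − 9.55×0.39 = 5.59 V.
V_CE = 5.59 V > 0.2 V confirms active-region operation.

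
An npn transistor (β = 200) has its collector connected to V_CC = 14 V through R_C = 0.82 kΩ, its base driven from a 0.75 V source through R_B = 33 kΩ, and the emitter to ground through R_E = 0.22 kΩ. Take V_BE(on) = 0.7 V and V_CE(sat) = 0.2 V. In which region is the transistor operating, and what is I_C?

Assume active. Base-emitter loop: I_B = (V_BB − V_BE)/(R_B + (β+1)R_E) = (0.75 − 0.7)/(33 + 201×0.22) = 0.000648 mA.
I_C = β·I_B = 200×0.000648 = 0.13 mA.
V_CE = V_CC − I_C·R_C − I_E·R_E = 14 − 0.13×0.82 − 0.13×0.22 = 13.9 V > V_CE(sat), so the active-region assumption holds.

active; I_C ≈ 0.13 mA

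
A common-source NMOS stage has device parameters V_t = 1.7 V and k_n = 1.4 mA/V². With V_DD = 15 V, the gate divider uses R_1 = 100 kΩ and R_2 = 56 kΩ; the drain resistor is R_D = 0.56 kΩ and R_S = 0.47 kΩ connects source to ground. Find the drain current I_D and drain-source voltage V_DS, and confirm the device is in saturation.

I_D ≈ 3.3 mA, V_DS ≈ 12 V

V_G = V_DD·R_2/(R_1+R_2) = 15×56/156 = 5.38 V.
Assume saturation: I_D = (k_n/2)(V_GS − V_t)² with V_GS = V_G − I_D·R_S = 5.38 − 0.47·I_D.
Substituting gives 0.155·I_D² − 3.42·I_D + 9.5 = 0, with roots I_D = 3.25 or 18.9 mA.
The root I_D = 18.9 mA gives V_GS = -3.5 V ≤ V_t, so take I_D = 3.25 mA.
Then V_GS = 3.86 V and V_DS = V_DD − I_D(R_D+R_S) = 15 − 3.25×1.03 = 11.6 V.
Saturation requires V_DS ≥ V_GS − V_t = 2.16 V; 11.6 ≥ 2.16 ✓.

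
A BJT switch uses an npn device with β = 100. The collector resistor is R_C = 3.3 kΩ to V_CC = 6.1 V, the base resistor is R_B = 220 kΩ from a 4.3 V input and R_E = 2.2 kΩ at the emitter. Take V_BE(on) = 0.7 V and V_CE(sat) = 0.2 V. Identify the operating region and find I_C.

active; I_C ≈ 0.81 mA

Assume active. Base-emitter loop: I_B = (V_BB − V_BE)/(R_B + (β+1)R_E) = (4.3 − 0.7)/(220 + 101×2.2) = 0.00814 mA.
I_C = β·I_B = 100×0.00814 = 0.814 mA.
V_CE = V_CC − I_C·R_C − I_E·R_E = 6.1 − 0.814×3.3 − 0.822×2.2 = 1.6 V > V_CE(sat), so the active-region assumption holds.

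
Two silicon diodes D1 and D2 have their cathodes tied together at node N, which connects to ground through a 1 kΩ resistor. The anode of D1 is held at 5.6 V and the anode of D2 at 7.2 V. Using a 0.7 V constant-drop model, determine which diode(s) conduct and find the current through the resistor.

Assume both conduct. Then node N would need to be at both 5.6−0.7 = 4.9 V and 7.2−0.7 = 6.5 V, which is impossible.
Assume only D2 conducts: V_N = 7.2 − 0.7 = 6.5 V, so I_R = 6.5/1 = 6.5 mA.
Check D1: its anode-to-cathode voltage is 5.6 − 6.5 = -0.9 V < 0.7 V, so it is off. The assumption is consistent.

Only D2 conducts; I_R ≈ 6.5 mA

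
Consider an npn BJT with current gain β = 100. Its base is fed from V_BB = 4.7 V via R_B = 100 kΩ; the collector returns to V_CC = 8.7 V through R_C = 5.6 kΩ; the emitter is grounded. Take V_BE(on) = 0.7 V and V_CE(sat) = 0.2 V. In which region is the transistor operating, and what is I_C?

Assume active: I_B = (4.7 − 0.7)/100 = 0.04 mA, giving I_C = β·I_B = 4 mA.
But then V_CE = 8.7 − 4×5.6 = -13.7 V < V_CE(sat) = 0.2 V — impossible in the active region.
So the transistor is saturated. With V_CE = 0.2 V, I_C = (V_CC − 0.2)/R_C = 8.5/5.6 = 1.52 mA.
Check: β·I_B = 4 mA > I_C = 1.52 mA, confirming saturation.

saturation; I_C ≈ 1.5 mA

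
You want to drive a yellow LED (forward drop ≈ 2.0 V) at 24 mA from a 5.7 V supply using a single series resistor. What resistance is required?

R ≈ 0.15 kΩ

The resistor drops V_S − V_D = 5.7 − 2.0 = 3.7 V at 24 mA.
R = 3.7 V / 24 mA = 0.154 kΩ.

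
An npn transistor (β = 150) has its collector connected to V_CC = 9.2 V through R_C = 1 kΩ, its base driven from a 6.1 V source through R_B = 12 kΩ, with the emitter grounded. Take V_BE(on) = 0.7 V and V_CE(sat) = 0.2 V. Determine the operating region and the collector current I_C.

Assume active: I_B = (6.1 − 0.7)/12 = 0.45 mA, giving I_C = β·I_B = 67.5 mA.
But then V_CE = 9.2 − 67.5×1 = -58.3 V < V_CE(sat) = 0.2 V — impossible in the active region.
So the transistor is saturated. With V_CE = 0.2 V, I_C = (V_CC − 0.2)/R_C = 9/1 = 9 mA.
Check: β·I_B = 67.5 mA > I_C = 9 mA, confirming saturation.

saturation; I_C ≈ 9 mA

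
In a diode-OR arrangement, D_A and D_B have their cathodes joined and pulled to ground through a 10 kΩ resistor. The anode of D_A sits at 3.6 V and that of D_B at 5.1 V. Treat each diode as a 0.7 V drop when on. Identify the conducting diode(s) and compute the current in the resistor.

Only D_B conducts; I_R ≈ 0.44 mA

Assume both conduct. Then node N would need to be at both 3.6−0.7 = 2.9 V and 5.1−0.7 = 4.4 V, which is impossible.
Assume only D_B conducts: V_N = 5.1 − 0.7 = 4.4 V, so I_R = 4.4/10 = 0.44 mA.
Check D_A: its anode-to-cathode voltage is 3.6 − 4.4 = -0.8 V < 0.7 V, so it is off. The assumption is consistent.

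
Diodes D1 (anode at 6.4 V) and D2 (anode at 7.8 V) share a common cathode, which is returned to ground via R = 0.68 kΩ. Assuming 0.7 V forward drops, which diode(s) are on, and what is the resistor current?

Assume both conduct. Then node N would need to be at both 6.4−0.7 = 5.7 V and 7.8−0.7 = 7.1 V, which is impossible.
Assume only D2 conducts: V_N = 7.8 − 0.7 = 7.1 V, so I_R = 7.1/0.68 = 10.4 mA.
Check D1: its anode-to-cathode voltage is 6.4 − 7.1 = -0.7 V < 0.7 V, so it is off. The assumption is consistent.

Only D2 conducts; I_R ≈ 10 mA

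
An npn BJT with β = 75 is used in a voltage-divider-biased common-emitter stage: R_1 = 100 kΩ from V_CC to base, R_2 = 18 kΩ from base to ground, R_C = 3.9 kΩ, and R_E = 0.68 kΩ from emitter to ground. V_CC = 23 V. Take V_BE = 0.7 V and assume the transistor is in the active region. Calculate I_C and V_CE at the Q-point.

Thevenize the base divider: V_Th = V_CC·R_2/(R_1+R_2) = 23×18/118 = 3.51 V, R_Th = R_1‖R_2 = 15.3 kΩ.
Base-emitter loop: V_Th = I_B·R_Th + V_BE + (β+1)I_B·R_E, so I_B = (3.51 − 0.7) / (15.3 + 76×0.68) = 0.042 mA.
I_C = β·I_B = 75×0.042 = 3.15 mA, and I_E = (β+1)I_B = 3.19 mA.
V_CE = V_CC − I_C·R_C − I_E·R_E = 23 − 3.15×3.9 − 3.19×0.68 = 8.56 V.
V_CE = 8.56 V > 0.2 V confirms active-region operation.

I_C ≈ 3.1 mA, V_CE ≈ 8.6 V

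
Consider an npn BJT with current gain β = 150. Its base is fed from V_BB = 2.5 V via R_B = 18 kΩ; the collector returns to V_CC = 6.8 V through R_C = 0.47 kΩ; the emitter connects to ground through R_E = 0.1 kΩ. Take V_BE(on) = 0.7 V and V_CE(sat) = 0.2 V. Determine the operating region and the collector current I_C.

active; I_C ≈ 8.2 mA

Assume active. Base-emitter loop: I_B = (V_BB − V_BE)/(R_B + (β+1)R_E) = (2.5 − 0.7)/(18 + 151×0.1) = 0.0544 mA.
I_C = β·I_B = 150×0.0544 = 8.16 mA.
V_CE = V_CC − I_C·R_C − I_E·R_E = 6.8 − 8.16×0.47 − 8.21×0.1 = 2.15 V > V_CE(sat), so the active-region assumption holds.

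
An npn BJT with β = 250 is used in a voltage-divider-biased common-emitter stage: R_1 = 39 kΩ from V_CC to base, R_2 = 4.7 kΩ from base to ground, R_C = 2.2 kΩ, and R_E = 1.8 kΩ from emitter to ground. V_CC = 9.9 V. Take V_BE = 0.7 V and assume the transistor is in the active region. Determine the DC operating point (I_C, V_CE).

Thevenize the base divider: V_Th = V_CC·R_2/(R_1+R_2) = 9.9×4.7/43.7 = 1.06 V, R_Th = R_1‖R_2 = 4.19 kΩ.
Base-emitter loop: V_Th = I_B·R_Th + V_BE + (β+1)I_B·R_E, so I_B = (1.06 − 0.7) / (4.19 + 251×1.8) = 0.0008 mA.
I_C = β·I_B = 250×0.0008 = 0.2 mA, and I_E = (β+1)I_B = 0.201 mA.
V_CE = V_CC − I_C·R_C − I_E·R_E = 9.9 − 0.2×2.2 − 0.201×1.8 = 9.1 V.
V_CE = 9.1 V > 0.2 V confirms active-region operation.

I_C ≈ 0.2 mA, V_CE ≈ 9.1 V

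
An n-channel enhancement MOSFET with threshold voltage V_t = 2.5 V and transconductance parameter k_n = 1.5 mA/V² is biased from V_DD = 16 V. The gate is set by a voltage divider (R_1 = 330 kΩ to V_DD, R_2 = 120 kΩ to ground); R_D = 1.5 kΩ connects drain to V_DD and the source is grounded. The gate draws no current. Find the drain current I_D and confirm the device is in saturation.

I_D ≈ 2.3 mA

V_G = V_DD·R_2/(R_1+R_2) = 16×120/450 = 4.27 V. With the source grounded, V_GS = V_G = 4.27 V.
Assume saturation: I_D = (k_n/2)(V_GS − V_t)² = (1.5/2)×(4.27 − 2.5)² = 0.75×1.77² = 2.34 mA.
V_DS = V_DD − I_D·R_D = 16 − 2.34×1.5 = 12.5 V.
Saturation requires V_DS ≥ V_GS − V_t = 1.77 V; 12.5 ≥ 1.77 ✓.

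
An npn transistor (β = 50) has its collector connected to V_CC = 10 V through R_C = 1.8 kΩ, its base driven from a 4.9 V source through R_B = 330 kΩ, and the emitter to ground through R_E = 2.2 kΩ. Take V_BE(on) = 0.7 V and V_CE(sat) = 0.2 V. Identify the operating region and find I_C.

active; I_C ≈ 0.47 mA

Assume active. Base-emitter loop: I_B = (V_BB − V_BE)/(R_B + (β+1)R_E) = (4.9 − 0.7)/(330 + 51×2.2) = 0.0095 mA.
I_C = β·I_B = 50×0.0095 = 0.475 mA.
V_CE = V_CC − I_C·R_C − I_E·R_E = 10 − 0.475×1.8 − 0.484×2.2 = 8.08 V > V_CE(sat), so the active-region assumption holds.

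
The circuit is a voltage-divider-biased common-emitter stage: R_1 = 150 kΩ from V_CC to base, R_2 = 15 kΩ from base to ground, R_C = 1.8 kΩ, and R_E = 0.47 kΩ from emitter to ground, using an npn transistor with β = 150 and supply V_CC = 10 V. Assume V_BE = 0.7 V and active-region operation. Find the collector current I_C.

I_C ≈ 0.37 mA

Thevenize the base divider: V_Th = V_CC·R_2/(R_1+R_2) = 10×15/165 = 0.909 V, R_Th = R_1‖R_2 = 13.6 kΩ.
Base-emitter loop: V_Th = I_B·R_Th + V_BE + (β+1)I_B·R_E, so I_B = (0.909 − 0.7) / (13.6 + 151×0.47) = 0.00247 mA.
I_C = β·I_B = 150×0.00247 = 0.371 mA, and I_E = (β+1)I_B = 0.373 mA.
V_CE = V_CC − I_C·R_C − I_E·R_E = 10 − 0.371×1.8 − 0.373×0.47 = 9.16 V.
V_CE = 9.16 V > 0.2 V confirms active-region operation.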